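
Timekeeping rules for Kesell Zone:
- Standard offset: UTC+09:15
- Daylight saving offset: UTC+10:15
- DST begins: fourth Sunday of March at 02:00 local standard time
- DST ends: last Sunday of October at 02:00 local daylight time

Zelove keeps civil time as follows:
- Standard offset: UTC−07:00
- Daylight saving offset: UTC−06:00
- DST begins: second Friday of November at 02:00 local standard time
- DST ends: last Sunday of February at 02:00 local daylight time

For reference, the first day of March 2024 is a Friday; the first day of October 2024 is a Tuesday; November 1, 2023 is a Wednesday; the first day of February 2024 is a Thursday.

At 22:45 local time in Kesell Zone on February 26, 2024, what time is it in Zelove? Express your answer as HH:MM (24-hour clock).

06:30

1 March 2024 is a Friday, so the first Sunday is March 3 and the fourth is March 24.
1 October 2024 is a Tuesday, so Sundays fall on 6, 13, 20, 27; the last is October 27.
February 26, 2024 is outside the daylight-saving period (24 March – 27 October), so Kesell Zone is on standard time, UTC+09:15.
22:45 Kesell Zone − 9h15m = 13:30 UTC.
1 November 2023 is a Wednesday, so the first Friday is November 3 and the second is November 10.
1 February 2024 is a Thursday, so Sundays fall on 4, 11, 18, 25; the last is February 25.
At the standard offset (UTC−07:00), 13:30 UTC − 7h = 06:30 Zelove standard time.
Daylight saving runs 10 November 2023 – 25 February 2024; the standard-time date in Zelove, February 26, 2024, is outside that window, so Zelove is on standard time at UTC−07:00.
13:30 UTC − 7h = 06:30 Zelove.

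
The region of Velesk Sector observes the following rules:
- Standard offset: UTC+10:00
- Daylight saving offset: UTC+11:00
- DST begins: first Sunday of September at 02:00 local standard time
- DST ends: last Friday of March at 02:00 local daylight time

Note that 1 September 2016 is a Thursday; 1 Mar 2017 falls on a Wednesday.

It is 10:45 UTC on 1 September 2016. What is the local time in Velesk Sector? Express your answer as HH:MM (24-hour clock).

20:45

1 September 2016 is a Thursday, so the first Sunday is September 4.
1 March 2017 is a Wednesday, so Fridays fall on 3, 10, 17, 24, 31; the last is March 31.
At the standard offset (UTC+10:00), 10:45 UTC + 10h = 20:45 Velesk Sector standard time.
Daylight saving runs 4 September 2016 – 31 March 2017; the standard-time date in Velesk Sector, 1 September 2016, is outside that window, so Velesk Sector is on standard time at UTC+10:00.
10:45 UTC + 10h = 20:45 local.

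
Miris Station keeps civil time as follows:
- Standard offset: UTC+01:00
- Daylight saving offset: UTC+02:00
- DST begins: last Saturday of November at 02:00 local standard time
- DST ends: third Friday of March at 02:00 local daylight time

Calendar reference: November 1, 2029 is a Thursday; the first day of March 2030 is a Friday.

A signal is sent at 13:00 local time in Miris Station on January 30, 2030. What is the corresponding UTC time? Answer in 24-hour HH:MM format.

11:00

1 November 2029 is a Thursday, so Saturdays fall on 3, 10, 17, 24; the last is November 24.
1 March 2030 is a Friday, so the first Friday is March 1 and the third is March 15.
January 30, 2030 lies within the daylight-saving period (24 November 2029 – 15 March 2030), so Miris Station is on daylight time, UTC+02:00.
13:00 local − 2h = 11:00 UTC.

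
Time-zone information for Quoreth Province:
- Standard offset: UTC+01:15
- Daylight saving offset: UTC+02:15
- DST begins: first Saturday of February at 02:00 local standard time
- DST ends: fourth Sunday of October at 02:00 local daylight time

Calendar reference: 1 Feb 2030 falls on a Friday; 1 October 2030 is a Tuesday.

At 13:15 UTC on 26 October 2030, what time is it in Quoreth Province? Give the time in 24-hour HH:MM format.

15:30

1 February 2030 is a Friday, so the first Saturday is February 2.
1 October 2030 is a Tuesday, so the first Sunday is October 6 and the fourth is October 27.
At the standard offset (UTC+01:15), 13:15 UTC + 1h15m = 14:30 Quoreth Province standard time.
The standard-time date in Quoreth Province, 26 October 2030, lies within the daylight-saving period (2 February – 27 October), so Quoreth Province is on daylight time, UTC+02:15.
13:15 UTC + 2h15m = 15:30 local.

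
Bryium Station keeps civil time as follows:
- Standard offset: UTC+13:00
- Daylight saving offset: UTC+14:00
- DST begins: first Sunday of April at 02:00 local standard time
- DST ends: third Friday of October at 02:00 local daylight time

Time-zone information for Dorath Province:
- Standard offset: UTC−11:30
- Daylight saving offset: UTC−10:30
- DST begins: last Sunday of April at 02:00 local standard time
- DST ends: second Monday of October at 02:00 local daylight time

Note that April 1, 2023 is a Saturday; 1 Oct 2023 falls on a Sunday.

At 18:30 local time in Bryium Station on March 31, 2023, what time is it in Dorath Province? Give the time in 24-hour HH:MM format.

1 April 2023 is a Saturday, so the first Sunday is April 2.
1 October 2023 is a Sunday, so the first Friday is October 6 and the third is October 20.
Daylight saving runs 2 April – 20 October; March 31, 2023 is outside that window, so Bryium Station is on standard time at UTC+13:00.
18:30 Bryium Station − 13h = 05:30 UTC.
1 April 2023 is a Saturday, so Sundays fall on 2, 9, 16, 23, 30; the last is April 30.
1 October 2023 is a Sunday, so the first Monday is October 2 and the second is October 9.
At the standard offset (UTC−11:30), 05:30 UTC − 11h30m = 18:00 Dorath Province standard time (rolling into the previous day, 30 March 2023).
The standard-time date in Dorath Province, March 30, 2023, does not fall between 30 April and 9 October, so daylight saving is not in effect and Dorath Province is at UTC−11:30.
05:30 UTC − 11h30m = 18:00 Dorath Province (rolling into the previous day, 30 March 2023).

18:00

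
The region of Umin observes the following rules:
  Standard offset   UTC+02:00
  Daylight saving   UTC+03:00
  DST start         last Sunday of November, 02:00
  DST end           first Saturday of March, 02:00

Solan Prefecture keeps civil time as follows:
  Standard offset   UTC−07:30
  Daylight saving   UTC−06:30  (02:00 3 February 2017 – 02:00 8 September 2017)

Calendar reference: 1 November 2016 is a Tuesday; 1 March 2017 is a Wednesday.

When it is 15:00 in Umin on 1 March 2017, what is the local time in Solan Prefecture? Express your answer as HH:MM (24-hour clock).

1 November 2016 is a Tuesday, so Sundays fall on 6, 13, 20, 27; the last is November 27.
1 March 2017 is a Wednesday, so the first Saturday is March 4.
1 March 2017 lies within the daylight-saving period (27 November 2016 – 4 March 2017), so Umin is on daylight time, UTC+03:00.
15:00 Umin − 3h = 12:00 UTC.
At the standard offset (UTC−07:30), 12:00 UTC − 7h30m = 04:30 Solan Prefecture standard time.
The standard-time date in Solan Prefecture, 1 March 2017, lies within the daylight-saving period (3 February – 8 September), so Solan Prefecture is on daylight time, UTC−06:30.
12:00 UTC − 6h30m = 05:30 Solan Prefecture.

05:30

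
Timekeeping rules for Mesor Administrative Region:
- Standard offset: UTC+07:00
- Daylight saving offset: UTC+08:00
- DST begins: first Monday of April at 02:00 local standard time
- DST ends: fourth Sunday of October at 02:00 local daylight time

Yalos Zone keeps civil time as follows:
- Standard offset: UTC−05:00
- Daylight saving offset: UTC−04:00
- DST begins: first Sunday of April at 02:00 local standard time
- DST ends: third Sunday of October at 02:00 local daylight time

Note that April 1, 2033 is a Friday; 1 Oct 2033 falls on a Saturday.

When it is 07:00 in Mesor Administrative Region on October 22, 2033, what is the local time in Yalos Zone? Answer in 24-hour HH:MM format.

18:00

1 April 2033 is a Friday, so the first Monday is April 4.
1 October 2033 is a Saturday, so the first Sunday is October 2 and the fourth is October 23.
October 22, 2033 falls between 4 April and 23 October, so daylight saving is in effect and Mesor Administrative Region is at UTC+08:00.
07:00 Mesor Administrative Region − 8h = 23:00 UTC (rolling into the previous day, 21 October 2033).
1 April 2033 is a Friday, so the first Sunday is April 3.
1 October 2033 is a Saturday, so the first Sunday is October 2 and the third is October 16.
At the standard offset (UTC−05:00), 23:00 UTC − 5h = 18:00 Yalos Zone standard time.
The standard-time date in Yalos Zone, October 21, 2033, does not fall between 3 April and 16 October, so daylight saving is not in effect and Yalos Zone is at UTC−05:00.
23:00 UTC − 5h = 18:00 Yalos Zone.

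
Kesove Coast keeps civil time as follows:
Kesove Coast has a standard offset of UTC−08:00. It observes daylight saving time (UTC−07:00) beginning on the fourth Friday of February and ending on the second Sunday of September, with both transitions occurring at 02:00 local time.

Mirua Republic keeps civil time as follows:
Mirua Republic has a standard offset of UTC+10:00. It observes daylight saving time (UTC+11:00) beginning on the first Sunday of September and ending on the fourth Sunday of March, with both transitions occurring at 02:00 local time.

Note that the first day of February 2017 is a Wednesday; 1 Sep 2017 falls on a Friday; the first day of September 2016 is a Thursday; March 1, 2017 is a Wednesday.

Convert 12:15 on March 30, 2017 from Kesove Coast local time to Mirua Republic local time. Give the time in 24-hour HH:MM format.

05:15

1 February 2017 is a Wednesday, so the first Friday is February 3 and the fourth is February 24.
1 September 2017 is a Friday, so the first Sunday is September 3 and the second is September 10.
March 30, 2017 lies within the daylight-saving period (24 February – 10 September), so Kesove Coast is on daylight time, UTC−07:00.
12:15 Kesove Coast + 7h = 19:15 UTC.
1 September 2016 is a Thursday, so the first Sunday is September 4.
1 March 2017 is a Wednesday, so the first Sunday is March 5 and the fourth is March 26.
At the standard offset (UTC+10:00), 19:15 UTC + 10h = 05:15 Mirua Republic standard time (rolling into the next day, 31 March 2017).
The standard-time date in Mirua Republic, March 31, 2017, does not fall between 4 September 2016 and 26 March 2017, so daylight saving is not in effect and Mirua Republic is at UTC+10:00.
19:15 UTC + 10h = 05:15 Mirua Republic (rolling into the next day, 31 March 2017).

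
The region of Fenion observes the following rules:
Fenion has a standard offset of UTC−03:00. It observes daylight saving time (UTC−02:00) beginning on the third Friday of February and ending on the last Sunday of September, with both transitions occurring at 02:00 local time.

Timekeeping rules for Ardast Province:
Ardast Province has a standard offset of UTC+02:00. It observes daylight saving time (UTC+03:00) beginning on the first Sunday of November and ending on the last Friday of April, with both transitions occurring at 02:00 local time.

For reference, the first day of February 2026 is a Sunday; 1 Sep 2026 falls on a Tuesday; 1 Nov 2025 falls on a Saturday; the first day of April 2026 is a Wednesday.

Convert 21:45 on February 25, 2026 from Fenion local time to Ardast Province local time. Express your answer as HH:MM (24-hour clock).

02:45

1 February 2026 is a Sunday, so the first Friday is February 6 and the third is February 20.
1 September 2026 is a Tuesday, so Sundays fall on 6, 13, 20, 27; the last is September 27.
Daylight saving runs 20 February – 27 September; February 25, 2026 is inside that window, so Fenion is at UTC−02:00.
21:45 Fenion + 2h = 23:45 UTC.
1 November 2025 is a Saturday, so the first Sunday is November 2.
1 April 2026 is a Wednesday, so Fridays fall on 3, 10, 17, 24; the last is April 24.
At the standard offset (UTC+02:00), 23:45 UTC + 2h = 01:45 Ardast Province standard time (rolling into the next day, 26 February 2026).
The standard-time date in Ardast Province, February 26, 2026, lies within the daylight-saving period (2 November 2025 – 24 April 2026), so Ardast Province is on daylight time, UTC+03:00.
23:45 UTC + 3h = 02:45 Ardast Province (rolling into the next day, 26 February 2026).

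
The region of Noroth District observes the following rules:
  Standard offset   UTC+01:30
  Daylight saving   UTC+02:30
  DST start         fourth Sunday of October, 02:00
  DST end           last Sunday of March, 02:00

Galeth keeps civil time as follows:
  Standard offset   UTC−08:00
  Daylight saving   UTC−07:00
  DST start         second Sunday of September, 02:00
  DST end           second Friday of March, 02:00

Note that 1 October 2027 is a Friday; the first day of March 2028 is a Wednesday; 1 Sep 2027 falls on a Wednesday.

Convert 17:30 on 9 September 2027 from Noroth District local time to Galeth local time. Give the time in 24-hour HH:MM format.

1 October 2027 is a Friday, so the first Sunday is October 3 and the fourth is October 24.
1 March 2028 is a Wednesday, so Sundays fall on 5, 12, 19, 26; the last is March 26.
Daylight saving runs 24 October 2027 – 26 March 2028; 9 September 2027 is outside that window, so Noroth District is on standard time at UTC+01:30.
17:30 Noroth District − 1h30m = 16:00 UTC.
1 September 2027 is a Wednesday, so the first Sunday is September 5 and the second is September 12.
1 March 2028 is a Wednesday, so the first Friday is March 3 and the second is March 10.
At the standard offset (UTC−08:00), 16:00 UTC − 8h = 08:00 Galeth standard time.
The standard-time date in Galeth, 9 September 2027, does not fall between 12 September 2027 and 10 March 2028, so daylight saving is not in effect and Galeth is at UTC−08:00.
16:00 UTC − 8h = 08:00 Galeth.

08:00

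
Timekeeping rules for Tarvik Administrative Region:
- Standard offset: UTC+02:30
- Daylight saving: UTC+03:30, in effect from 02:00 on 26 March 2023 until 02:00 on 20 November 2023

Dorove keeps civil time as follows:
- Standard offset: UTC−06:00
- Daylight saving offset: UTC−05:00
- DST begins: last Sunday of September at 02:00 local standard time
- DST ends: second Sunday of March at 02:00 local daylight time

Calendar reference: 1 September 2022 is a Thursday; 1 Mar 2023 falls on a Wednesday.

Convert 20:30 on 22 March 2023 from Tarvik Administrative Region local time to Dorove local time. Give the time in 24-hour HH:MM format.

12:00

Daylight saving runs 26 March – 20 November; 22 March 2023 is outside that window, so Tarvik Administrative Region is on standard time at UTC+02:30.
20:30 Tarvik Administrative Region − 2h30m = 18:00 UTC.
1 September 2022 is a Thursday, so Sundays fall on 4, 11, 18, 25; the last is September 25.
1 March 2023 is a Wednesday, so the first Sunday is March 5 and the second is March 12.
At the standard offset (UTC−06:00), 18:00 UTC − 6h = 12:00 Dorove standard time.
The standard-time date in Dorove, 22 March 2023, does not fall between 25 September 2022 and 12 March 2023, so daylight saving is not in effect and Dorove is at UTC−06:00.
18:00 UTC − 6h = 12:00 Dorove.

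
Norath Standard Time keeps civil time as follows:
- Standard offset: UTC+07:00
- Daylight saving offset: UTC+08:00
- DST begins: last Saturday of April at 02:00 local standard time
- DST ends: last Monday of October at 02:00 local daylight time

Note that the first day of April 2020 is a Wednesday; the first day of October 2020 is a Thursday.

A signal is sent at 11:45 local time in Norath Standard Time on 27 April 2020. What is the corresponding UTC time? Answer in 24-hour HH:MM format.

03:45

1 April 2020 is a Wednesday, so Saturdays fall on 4, 11, 18, 25; the last is April 25.
1 October 2020 is a Thursday, so Mondays fall on 5, 12, 19, 26; the last is October 26.
27 April 2020 lies within the daylight-saving period (25 April – 26 October), so Norath Standard Time is on daylight time, UTC+08:00.
11:45 local − 8h = 03:45 UTC.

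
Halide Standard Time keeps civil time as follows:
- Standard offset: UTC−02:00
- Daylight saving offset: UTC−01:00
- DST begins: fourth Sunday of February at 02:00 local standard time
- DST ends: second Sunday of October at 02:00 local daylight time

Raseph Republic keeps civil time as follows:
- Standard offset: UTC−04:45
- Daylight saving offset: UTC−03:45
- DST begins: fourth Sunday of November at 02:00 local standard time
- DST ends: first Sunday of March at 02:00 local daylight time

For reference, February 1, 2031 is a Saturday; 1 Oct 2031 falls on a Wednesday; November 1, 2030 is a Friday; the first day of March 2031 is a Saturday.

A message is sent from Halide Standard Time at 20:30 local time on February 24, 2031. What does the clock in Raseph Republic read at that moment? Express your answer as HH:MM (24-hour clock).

1 February 2031 is a Saturday, so the first Sunday is February 2 and the fourth is February 23.
1 October 2031 is a Wednesday, so the first Sunday is October 5 and the second is October 12.
February 24, 2031 falls between 23 February and 12 October, so daylight saving is in effect and Halide Standard Time is at UTC−01:00.
20:30 Halide Standard Time + 1h = 21:30 UTC.
1 November 2030 is a Friday, so the first Sunday is November 3 and the fourth is November 24.
1 March 2031 is a Saturday, so the first Sunday is March 2.
At the standard offset (UTC−04:45), 21:30 UTC − 4h45m = 16:45 Raseph Republic standard time.
Daylight saving runs 24 November 2030 – 2 March 2031; the standard-time date in Raseph Republic, February 24, 2031, is inside that window, so Raseph Republic is at UTC−03:45.
21:30 UTC − 3h45m = 17:45 Raseph Republic.

17:45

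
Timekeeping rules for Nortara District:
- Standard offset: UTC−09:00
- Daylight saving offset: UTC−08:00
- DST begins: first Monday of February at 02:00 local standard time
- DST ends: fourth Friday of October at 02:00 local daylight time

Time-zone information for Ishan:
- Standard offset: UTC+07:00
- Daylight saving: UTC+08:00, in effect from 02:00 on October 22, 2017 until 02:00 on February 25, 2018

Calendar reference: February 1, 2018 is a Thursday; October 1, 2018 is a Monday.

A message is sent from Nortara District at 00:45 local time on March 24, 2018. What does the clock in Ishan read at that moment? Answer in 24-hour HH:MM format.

1 February 2018 is a Thursday, so the first Monday is February 5.
1 October 2018 is a Monday, so the first Friday is October 5 and the fourth is October 26.
March 24, 2018 lies within the daylight-saving period (5 February – 26 October), so Nortara District is on daylight time, UTC−08:00.
00:45 Nortara District + 8h = 08:45 UTC.
At the standard offset (UTC+07:00), 08:45 UTC + 7h = 15:45 Ishan standard time.
Daylight saving runs 22 October 2017 – 25 February 2018; the standard-time date in Ishan, March 24, 2018, is outside that window, so Ishan is on standard time at UTC+07:00.
08:45 UTC + 7h = 15:45 Ishan.

15:45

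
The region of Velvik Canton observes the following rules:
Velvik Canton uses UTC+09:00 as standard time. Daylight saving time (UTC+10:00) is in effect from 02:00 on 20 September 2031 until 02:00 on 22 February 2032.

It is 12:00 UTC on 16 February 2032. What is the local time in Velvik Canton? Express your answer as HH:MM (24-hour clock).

At the standard offset (UTC+09:00), 12:00 UTC + 9h = 21:00 Velvik Canton standard time.
Daylight saving runs 20 September 2031 – 22 February 2032; the standard-time date in Velvik Canton, 16 February 2032, is inside that window, so Velvik Canton is at UTC+10:00.
12:00 UTC + 10h = 22:00 local.

22:00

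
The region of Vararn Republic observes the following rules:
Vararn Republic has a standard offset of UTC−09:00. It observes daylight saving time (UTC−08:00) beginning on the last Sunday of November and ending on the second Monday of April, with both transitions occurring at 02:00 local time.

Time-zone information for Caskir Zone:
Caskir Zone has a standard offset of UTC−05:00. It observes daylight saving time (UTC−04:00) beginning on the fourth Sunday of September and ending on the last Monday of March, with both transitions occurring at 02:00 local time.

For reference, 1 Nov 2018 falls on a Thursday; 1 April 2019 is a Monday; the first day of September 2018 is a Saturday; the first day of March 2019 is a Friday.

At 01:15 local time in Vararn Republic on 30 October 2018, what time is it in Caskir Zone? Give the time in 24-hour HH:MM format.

1 November 2018 is a Thursday, so Sundays fall on 4, 11, 18, 25; the last is November 25.
1 April 2019 is a Monday, so the first Monday is April 1 and the second is April 8.
30 October 2018 is outside the daylight-saving period (25 November 2018 – 8 April 2019), so Vararn Republic is on standard time, UTC−09:00.
01:15 Vararn Republic + 9h = 10:15 UTC.
1 September 2018 is a Saturday, so the first Sunday is September 2 and the fourth is September 23.
1 March 2019 is a Friday, so Mondays fall on 4, 11, 18, 25; the last is March 25.
At the standard offset (UTC−05:00), 10:15 UTC − 5h = 05:15 Caskir Zone standard time.
The standard-time date in Caskir Zone, 30 October 2018, falls between 23 September 2018 and 25 March 2019, so daylight saving is in effect and Caskir Zone is at UTC−04:00.
10:15 UTC − 4h = 06:15 Caskir Zone.

06:15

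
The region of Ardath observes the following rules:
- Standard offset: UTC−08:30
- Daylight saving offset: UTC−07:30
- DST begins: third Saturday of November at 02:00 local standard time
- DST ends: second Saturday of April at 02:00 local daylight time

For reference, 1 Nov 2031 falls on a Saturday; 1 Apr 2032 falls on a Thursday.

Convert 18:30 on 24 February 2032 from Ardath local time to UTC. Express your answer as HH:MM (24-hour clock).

02:00

1 November 2031 is a Saturday, so the first Saturday is November 1 and the third is November 15.
1 April 2032 is a Thursday, so the first Saturday is April 3 and the second is April 10.
24 February 2032 falls between 15 November 2031 and 10 April 2032, so daylight saving is in effect and Ardath is at UTC−07:30.
18:30 local + 7h30m = 02:00 UTC (rolling into the next day, 25 February 2032).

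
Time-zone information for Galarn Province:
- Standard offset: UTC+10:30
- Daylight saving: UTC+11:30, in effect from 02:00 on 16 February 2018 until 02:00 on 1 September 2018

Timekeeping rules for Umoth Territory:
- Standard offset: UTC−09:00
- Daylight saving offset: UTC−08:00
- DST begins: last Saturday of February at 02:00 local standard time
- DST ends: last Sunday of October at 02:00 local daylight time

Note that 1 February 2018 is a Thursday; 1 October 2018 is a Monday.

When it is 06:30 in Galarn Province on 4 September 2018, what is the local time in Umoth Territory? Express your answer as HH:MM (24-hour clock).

12:00

4 September 2018 does not fall between 16 February and 1 September, so daylight saving is not in effect and Galarn Province is at UTC+10:30.
06:30 Galarn Province − 10h30m = 20:00 UTC (rolling into the previous day, 3 September 2018).
1 February 2018 is a Thursday, so Saturdays fall on 3, 10, 17, 24; the last is February 24.
1 October 2018 is a Monday, so Sundays fall on 7, 14, 21, 28; the last is October 28.
At the standard offset (UTC−09:00), 20:00 UTC − 9h = 11:00 Umoth Territory standard time.
The standard-time date in Umoth Territory, 3 September 2018, lies within the daylight-saving period (24 February – 28 October), so Umoth Territory is on daylight time, UTC−08:00.
20:00 UTC − 8h = 12:00 Umoth Territory.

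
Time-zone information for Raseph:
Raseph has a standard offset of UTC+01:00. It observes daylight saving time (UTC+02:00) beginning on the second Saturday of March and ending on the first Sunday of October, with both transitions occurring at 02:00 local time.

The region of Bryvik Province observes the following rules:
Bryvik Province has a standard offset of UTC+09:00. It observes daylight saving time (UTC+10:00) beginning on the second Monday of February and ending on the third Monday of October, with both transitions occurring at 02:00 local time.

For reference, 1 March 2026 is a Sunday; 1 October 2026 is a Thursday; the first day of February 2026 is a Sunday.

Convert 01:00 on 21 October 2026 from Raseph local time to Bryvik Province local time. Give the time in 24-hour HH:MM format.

1 March 2026 is a Sunday, so the first Saturday is March 7 and the second is March 14.
1 October 2026 is a Thursday, so the first Sunday is October 4.
21 October 2026 is outside the daylight-saving period (14 March – 4 October), so Raseph is on standard time, UTC+01:00.
01:00 Raseph − 1h = 00:00 UTC.
1 February 2026 is a Sunday, so the first Monday is February 2 and the second is February 9.
1 October 2026 is a Thursday, so the first Monday is October 5 and the third is October 19.
At the standard offset (UTC+09:00), 00:00 UTC + 9h = 09:00 Bryvik Province standard time.
The standard-time date in Bryvik Province, 21 October 2026, is outside the daylight-saving period (9 February – 19 October), so Bryvik Province is on standard time, UTC+09:00.
00:00 UTC + 9h = 09:00 Bryvik Province.

09:00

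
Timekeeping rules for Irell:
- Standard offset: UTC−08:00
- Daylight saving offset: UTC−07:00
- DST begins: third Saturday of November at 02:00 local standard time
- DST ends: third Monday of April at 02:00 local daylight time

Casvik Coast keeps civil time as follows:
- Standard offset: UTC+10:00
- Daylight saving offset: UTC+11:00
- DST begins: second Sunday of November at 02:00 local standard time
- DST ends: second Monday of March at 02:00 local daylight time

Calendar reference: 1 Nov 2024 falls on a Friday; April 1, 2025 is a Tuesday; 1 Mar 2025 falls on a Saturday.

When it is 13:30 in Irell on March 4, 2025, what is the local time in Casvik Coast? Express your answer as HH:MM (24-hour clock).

07:30

1 November 2024 is a Friday, so the first Saturday is November 2 and the third is November 16.
1 April 2025 is a Tuesday, so the first Monday is April 7 and the third is April 21.
March 4, 2025 lies within the daylight-saving period (16 November 2024 – 21 April 2025), so Irell is on daylight time, UTC−07:00.
13:30 Irell + 7h = 20:30 UTC.
1 November 2024 is a Friday, so the first Sunday is November 3 and the second is November 10.
1 March 2025 is a Saturday, so the first Monday is March 3 and the second is March 10.
At the standard offset (UTC+10:00), 20:30 UTC + 10h = 06:30 Casvik Coast standard time (rolling into the next day, 5 March 2025).
Daylight saving runs 10 November 2024 – 10 March 2025; the standard-time date in Casvik Coast, March 5, 2025, is inside that window, so Casvik Coast is at UTC+11:00.
20:30 UTC + 11h = 07:30 Casvik Coast (rolling into the next day, 5 March 2025).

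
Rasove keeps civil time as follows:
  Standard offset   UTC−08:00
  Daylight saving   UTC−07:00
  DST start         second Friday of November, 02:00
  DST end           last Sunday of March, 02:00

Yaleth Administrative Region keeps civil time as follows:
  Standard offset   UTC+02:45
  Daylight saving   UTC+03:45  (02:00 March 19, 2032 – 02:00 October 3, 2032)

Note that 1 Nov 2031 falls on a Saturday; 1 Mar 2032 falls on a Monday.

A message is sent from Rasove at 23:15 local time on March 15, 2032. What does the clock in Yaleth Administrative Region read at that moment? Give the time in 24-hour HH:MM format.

1 November 2031 is a Saturday, so the first Friday is November 7 and the second is November 14.
1 March 2032 is a Monday, so Sundays fall on 7, 14, 21, 28; the last is March 28.
March 15, 2032 lies within the daylight-saving period (14 November 2031 – 28 March 2032), so Rasove is on daylight time, UTC−07:00.
23:15 Rasove + 7h = 06:15 UTC (rolling into the next day, 16 March 2032).
At the standard offset (UTC+02:45), 06:15 UTC + 2h45m = 09:00 Yaleth Administrative Region standard time.
The standard-time date in Yaleth Administrative Region, March 16, 2032, does not fall between 19 March and 3 October, so daylight saving is not in effect and Yaleth Administrative Region is at UTC+02:45.
06:15 UTC + 2h45m = 09:00 Yaleth Administrative Region.

09:00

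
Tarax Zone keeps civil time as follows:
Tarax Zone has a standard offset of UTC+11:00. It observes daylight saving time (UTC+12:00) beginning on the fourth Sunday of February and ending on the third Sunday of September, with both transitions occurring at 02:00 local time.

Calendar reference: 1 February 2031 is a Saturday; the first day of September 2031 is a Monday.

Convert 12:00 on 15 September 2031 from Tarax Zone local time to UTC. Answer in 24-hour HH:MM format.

00:00

1 February 2031 is a Saturday, so the first Sunday is February 2 and the fourth is February 23.
1 September 2031 is a Monday, so the first Sunday is September 7 and the third is September 21.
15 September 2031 falls between 23 February and 21 September, so daylight saving is in effect and Tarax Zone is at UTC+12:00.
12:00 local − 12h = 00:00 UTC.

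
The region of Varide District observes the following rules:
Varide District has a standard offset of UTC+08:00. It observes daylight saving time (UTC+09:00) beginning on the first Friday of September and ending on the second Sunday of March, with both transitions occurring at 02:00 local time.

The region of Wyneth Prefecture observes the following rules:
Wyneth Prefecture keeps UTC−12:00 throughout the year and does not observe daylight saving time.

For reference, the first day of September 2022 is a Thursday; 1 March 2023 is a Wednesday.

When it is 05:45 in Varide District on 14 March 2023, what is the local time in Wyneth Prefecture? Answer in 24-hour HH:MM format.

09:45

1 September 2022 is a Thursday, so the first Friday is September 2.
1 March 2023 is a Wednesday, so the first Sunday is March 5 and the second is March 12.
Daylight saving runs 2 September 2022 – 12 March 2023; 14 March 2023 is outside that window, so Varide District is on standard time at UTC+08:00.
05:45 Varide District − 8h = 21:45 UTC (rolling into the previous day, 13 March 2023).
Wyneth Prefecture has no daylight saving, so its offset is UTC−12:00 year-round.
21:45 UTC − 12h = 09:45 Wyneth Prefecture.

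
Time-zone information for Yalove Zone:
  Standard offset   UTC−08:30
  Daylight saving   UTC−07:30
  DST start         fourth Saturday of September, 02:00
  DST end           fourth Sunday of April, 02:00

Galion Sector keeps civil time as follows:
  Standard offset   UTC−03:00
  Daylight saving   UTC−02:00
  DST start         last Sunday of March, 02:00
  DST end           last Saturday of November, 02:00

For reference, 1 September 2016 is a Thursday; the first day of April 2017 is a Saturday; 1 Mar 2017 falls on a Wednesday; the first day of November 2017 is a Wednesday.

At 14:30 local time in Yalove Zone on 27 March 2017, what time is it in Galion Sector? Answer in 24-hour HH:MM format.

20:00

1 September 2016 is a Thursday, so the first Saturday is September 3 and the fourth is September 24.
1 April 2017 is a Saturday, so the first Sunday is April 2 and the fourth is April 23.
27 March 2017 lies within the daylight-saving period (24 September 2016 – 23 April 2017), so Yalove Zone is on daylight time, UTC−07:30.
14:30 Yalove Zone + 7h30m = 22:00 UTC.
1 March 2017 is a Wednesday, so Sundays fall on 5, 12, 19, 26; the last is March 26.
1 November 2017 is a Wednesday, so Saturdays fall on 4, 11, 18, 25; the last is November 25.
At the standard offset (UTC−03:00), 22:00 UTC − 3h = 19:00 Galion Sector standard time.
Daylight saving runs 26 March – 25 November; the standard-time date in Galion Sector, 27 March 2017, is inside that window, so Galion Sector is at UTC−02:00.
22:00 UTC − 2h = 20:00 Galion Sector.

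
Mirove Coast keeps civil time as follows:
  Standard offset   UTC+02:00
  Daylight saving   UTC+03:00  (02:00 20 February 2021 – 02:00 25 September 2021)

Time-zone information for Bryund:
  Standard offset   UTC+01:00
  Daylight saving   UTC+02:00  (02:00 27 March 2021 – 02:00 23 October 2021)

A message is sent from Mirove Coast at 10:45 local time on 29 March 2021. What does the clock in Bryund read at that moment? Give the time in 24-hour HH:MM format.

09:45

29 March 2021 falls between 20 February and 25 September, so daylight saving is in effect and Mirove Coast is at UTC+03:00.
10:45 Mirove Coast − 3h = 07:45 UTC.
At the standard offset (UTC+01:00), 07:45 UTC + 1h = 08:45 Bryund standard time.
The standard-time date in Bryund, 29 March 2021, falls between 27 March and 23 October, so daylight saving is in effect and Bryund is at UTC+02:00.
07:45 UTC + 2h = 09:45 Bryund.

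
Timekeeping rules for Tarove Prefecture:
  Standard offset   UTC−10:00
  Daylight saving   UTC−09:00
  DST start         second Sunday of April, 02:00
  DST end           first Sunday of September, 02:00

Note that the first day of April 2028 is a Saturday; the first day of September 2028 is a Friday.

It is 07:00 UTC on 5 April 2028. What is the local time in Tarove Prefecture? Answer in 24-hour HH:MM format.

1 April 2028 is a Saturday, so the first Sunday is April 2 and the second is April 9.
1 September 2028 is a Friday, so the first Sunday is September 3.
At the standard offset (UTC−10:00), 07:00 UTC − 10h = 21:00 Tarove Prefecture standard time (rolling into the previous day, 4 April 2028).
Daylight saving runs 9 April – 3 September; the standard-time date in Tarove Prefecture, 4 April 2028, is outside that window, so Tarove Prefecture is on standard time at UTC−10:00.
07:00 UTC − 10h = 21:00 local (rolling into the previous day, 4 April 2028).

21:00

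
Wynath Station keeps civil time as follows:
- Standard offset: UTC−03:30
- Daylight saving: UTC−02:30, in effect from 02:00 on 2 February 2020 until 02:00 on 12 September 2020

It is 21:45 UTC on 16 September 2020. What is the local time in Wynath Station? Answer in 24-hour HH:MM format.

18:15

At the standard offset (UTC−03:30), 21:45 UTC − 3h30m = 18:15 Wynath Station standard time.
The standard-time date in Wynath Station, 16 September 2020, is outside the daylight-saving period (2 February – 12 September), so Wynath Station is on standard time, UTC−03:30.
21:45 UTC − 3h30m = 18:15 local.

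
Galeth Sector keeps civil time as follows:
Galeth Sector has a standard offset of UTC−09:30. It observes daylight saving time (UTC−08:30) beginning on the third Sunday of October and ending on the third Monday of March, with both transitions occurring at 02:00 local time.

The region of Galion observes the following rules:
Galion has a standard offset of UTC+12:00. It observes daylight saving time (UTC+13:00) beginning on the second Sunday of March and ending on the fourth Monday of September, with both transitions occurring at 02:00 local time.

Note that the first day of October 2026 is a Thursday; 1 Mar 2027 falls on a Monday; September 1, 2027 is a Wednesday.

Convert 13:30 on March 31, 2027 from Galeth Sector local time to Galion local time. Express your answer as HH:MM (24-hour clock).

1 October 2026 is a Thursday, so the first Sunday is October 4 and the third is October 18.
1 March 2027 is a Monday, so the first Monday is March 1 and the third is March 15.
Daylight saving runs 18 October 2026 – 15 March 2027; March 31, 2027 is outside that window, so Galeth Sector is on standard time at UTC−09:30.
13:30 Galeth Sector + 9h30m = 23:00 UTC.
1 March 2027 is a Monday, so the first Sunday is March 7 and the second is March 14.
1 September 2027 is a Wednesday, so the first Monday is September 6 and the fourth is September 27.
At the standard offset (UTC+12:00), 23:00 UTC + 12h = 11:00 Galion standard time (rolling into the next day, 1 April 2027).
Daylight saving runs 14 March – 27 September; the standard-time date in Galion, April 1, 2027, is inside that window, so Galion is at UTC+13:00.
23:00 UTC + 13h = 12:00 Galion (rolling into the next day, 1 April 2027).

12:00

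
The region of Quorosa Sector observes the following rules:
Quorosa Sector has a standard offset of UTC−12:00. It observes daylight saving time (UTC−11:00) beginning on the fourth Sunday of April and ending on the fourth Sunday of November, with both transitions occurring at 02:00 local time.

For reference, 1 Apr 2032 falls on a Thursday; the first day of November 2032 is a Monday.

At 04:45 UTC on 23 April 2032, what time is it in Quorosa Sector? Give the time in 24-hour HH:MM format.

1 April 2032 is a Thursday, so the first Sunday is April 4 and the fourth is April 25.
1 November 2032 is a Monday, so the first Sunday is November 7 and the fourth is November 28.
At the standard offset (UTC−12:00), 04:45 UTC − 12h = 16:45 Quorosa Sector standard time (rolling into the previous day, 22 April 2032).
Daylight saving runs 25 April – 28 November; the standard-time date in Quorosa Sector, 22 April 2032, is outside that window, so Quorosa Sector is on standard time at UTC−12:00.
04:45 UTC − 12h = 16:45 local (rolling into the previous day, 22 April 2032).

16:45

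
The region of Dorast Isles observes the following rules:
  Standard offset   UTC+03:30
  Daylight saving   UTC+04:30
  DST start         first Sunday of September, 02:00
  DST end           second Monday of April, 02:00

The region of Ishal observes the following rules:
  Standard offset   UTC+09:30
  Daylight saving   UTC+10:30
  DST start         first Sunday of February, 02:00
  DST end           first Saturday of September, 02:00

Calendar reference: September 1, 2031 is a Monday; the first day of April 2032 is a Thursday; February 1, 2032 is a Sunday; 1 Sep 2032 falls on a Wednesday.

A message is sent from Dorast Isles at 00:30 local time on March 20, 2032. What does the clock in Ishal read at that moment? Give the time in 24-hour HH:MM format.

1 September 2031 is a Monday, so the first Sunday is September 7.
1 April 2032 is a Thursday, so the first Monday is April 5 and the second is April 12.
Daylight saving runs 7 September 2031 – 12 April 2032; March 20, 2032 is inside that window, so Dorast Isles is at UTC+04:30.
00:30 Dorast Isles − 4h30m = 20:00 UTC (rolling into the previous day, 19 March 2032).
1 February 2032 is a Sunday, so the first Sunday is February 1.
1 September 2032 is a Wednesday, so the first Saturday is September 4.
At the standard offset (UTC+09:30), 20:00 UTC + 9h30m = 05:30 Ishal standard time (rolling into the next day, 20 March 2032).
The standard-time date in Ishal, March 20, 2032, lies within the daylight-saving period (1 February – 4 September), so Ishal is on daylight time, UTC+10:30.
20:00 UTC + 10h30m = 06:30 Ishal (rolling into the next day, 20 March 2032).

06:30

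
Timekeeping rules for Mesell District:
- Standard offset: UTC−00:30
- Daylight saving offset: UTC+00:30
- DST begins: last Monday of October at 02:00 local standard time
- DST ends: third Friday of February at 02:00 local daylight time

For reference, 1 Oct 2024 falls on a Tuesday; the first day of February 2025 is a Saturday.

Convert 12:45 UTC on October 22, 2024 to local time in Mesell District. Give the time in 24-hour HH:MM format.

1 October 2024 is a Tuesday, so Mondays fall on 7, 14, 21, 28; the last is October 28.
1 February 2025 is a Saturday, so the first Friday is February 7 and the third is February 21.
At the standard offset (UTC−00:30), 12:45 UTC − 0h30m = 12:15 Mesell District standard time.
The standard-time date in Mesell District, October 22, 2024, is outside the daylight-saving period (28 October 2024 – 21 February 2025), so Mesell District is on standard time, UTC−00:30.
12:45 UTC − 0h30m = 12:15 local.

12:15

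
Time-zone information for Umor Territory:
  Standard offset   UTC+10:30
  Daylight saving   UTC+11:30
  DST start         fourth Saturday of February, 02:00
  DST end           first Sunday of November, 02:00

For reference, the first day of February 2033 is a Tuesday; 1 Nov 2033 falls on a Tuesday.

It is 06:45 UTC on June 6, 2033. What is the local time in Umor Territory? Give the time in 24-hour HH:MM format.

18:15

1 February 2033 is a Tuesday, so the first Saturday is February 5 and the fourth is February 26.
1 November 2033 is a Tuesday, so the first Sunday is November 6.
At the standard offset (UTC+10:30), 06:45 UTC + 10h30m = 17:15 Umor Territory standard time.
Daylight saving runs 26 February – 6 November; the standard-time date in Umor Territory, June 6, 2033, is inside that window, so Umor Territory is at UTC+11:30.
06:45 UTC + 11h30m = 18:15 local.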